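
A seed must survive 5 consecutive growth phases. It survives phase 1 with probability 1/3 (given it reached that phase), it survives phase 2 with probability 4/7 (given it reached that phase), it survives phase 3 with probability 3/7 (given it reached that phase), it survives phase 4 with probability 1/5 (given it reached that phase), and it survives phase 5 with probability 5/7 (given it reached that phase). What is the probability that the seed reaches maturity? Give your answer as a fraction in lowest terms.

4/343

Each stage is reached only if all earlier stages succeed, so
P = 1/3 × 4/7 × 3/7 × 1/5 × 5/7 = 60/5145 = 4/343.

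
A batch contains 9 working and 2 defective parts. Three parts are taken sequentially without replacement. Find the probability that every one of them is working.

P = 9/11 × 8/10 × 7/9 = 504/990 = 28/55.

28/55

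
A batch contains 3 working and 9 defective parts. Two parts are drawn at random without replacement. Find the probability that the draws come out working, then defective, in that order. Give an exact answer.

9/44

Each draw changes the counts, so multiply the conditional probabilities along the sequence:
P = 3/12 × 9/11 = 27/132 = 9/44.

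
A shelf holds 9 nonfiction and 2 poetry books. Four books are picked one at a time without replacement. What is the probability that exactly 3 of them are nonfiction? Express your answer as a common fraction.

One ordering (nonfiction drawn first) has probability 9/11 × 8/10 × 7/9 × 2/8 = 1008/7920 = 7/55.
There are C(4,3) = 4 such orderings, each equally likely, so P = 4 × 7/55 = 28/55.

28/55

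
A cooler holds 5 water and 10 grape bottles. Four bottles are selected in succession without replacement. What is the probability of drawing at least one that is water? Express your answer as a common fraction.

11/13

P(no water) = 10/15 × 9/14 × 8/13 × 7/12 = 5040/32760 = 2/13.
P(at least one) = 1 − 2/13 = 11/13.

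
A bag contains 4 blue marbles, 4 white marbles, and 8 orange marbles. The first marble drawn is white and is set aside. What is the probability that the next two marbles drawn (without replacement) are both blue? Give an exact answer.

2/35

With the first marble removed, 4 blue remain out of 15.
P = 4/15 × 3/14 = 12/210 = 2/35.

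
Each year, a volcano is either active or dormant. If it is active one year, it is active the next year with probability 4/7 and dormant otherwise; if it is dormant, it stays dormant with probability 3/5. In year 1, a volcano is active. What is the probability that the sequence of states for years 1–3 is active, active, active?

16/49

Year 1 is given. For each transition, use the conditional probability from the current state:
P(active | active) = 4/7; P(active | active) = 4/7.
P = 4/7 × 4/7 = 16/49.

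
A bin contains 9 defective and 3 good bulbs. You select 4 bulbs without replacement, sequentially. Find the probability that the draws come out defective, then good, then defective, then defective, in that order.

Multiply the probability of each draw given the previous ones:
P = 9/12 × 3/11 × 8/10 × 7/9 = 1512/11880 = 7/55.

7/55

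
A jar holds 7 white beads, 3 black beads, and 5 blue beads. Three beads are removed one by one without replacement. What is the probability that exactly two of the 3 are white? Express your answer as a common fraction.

One ordering (white drawn first) has probability 7/15 × 6/14 × 8/13 = 336/2730 = 8/65.
There are C(3,2) = 3 such orderings, each equally likely, so P = 3 × 8/65 = 24/65.

24/65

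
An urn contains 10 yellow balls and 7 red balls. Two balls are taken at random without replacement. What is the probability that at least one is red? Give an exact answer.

P(no red) = 10/17 × 9/16 = 90/272 = 45/136.
P(at least one) = 1 − 45/136 = 91/136.

91/136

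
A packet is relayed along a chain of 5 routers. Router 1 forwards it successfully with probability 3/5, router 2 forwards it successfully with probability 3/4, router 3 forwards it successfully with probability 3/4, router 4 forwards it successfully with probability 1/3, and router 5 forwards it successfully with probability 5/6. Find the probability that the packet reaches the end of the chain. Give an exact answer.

The events are sequential, so multiply the conditional probabilities:
P = 3/5 × 3/4 × 3/4 × 1/3 × 5/6 = 135/1440 = 3/32.

3/32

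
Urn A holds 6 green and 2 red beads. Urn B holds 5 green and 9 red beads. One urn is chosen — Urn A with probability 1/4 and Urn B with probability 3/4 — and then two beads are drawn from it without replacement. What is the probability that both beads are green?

From Urn A: P(both green) = (6/8)(5/7) = 15/28.
From Urn B: P(both green) = (5/14)(4/13) = 10/91.
Total probability = (1/4)(15/28) + (3/4)(10/91) = 45/208.

45/208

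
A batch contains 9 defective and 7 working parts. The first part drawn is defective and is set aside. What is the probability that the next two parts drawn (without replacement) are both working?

With the first part removed, 7 working remain out of 15.
P = 7/15 × 6/14 = 42/210 = 1/5.

1/5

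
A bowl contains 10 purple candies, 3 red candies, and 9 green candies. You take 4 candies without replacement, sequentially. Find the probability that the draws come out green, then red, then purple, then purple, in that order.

81/5852

Each draw changes the counts, so multiply the conditional probabilities along the sequence:
P = 9/22 × 3/21 × 10/20 × 9/19 = 2430/175560 = 81/5852.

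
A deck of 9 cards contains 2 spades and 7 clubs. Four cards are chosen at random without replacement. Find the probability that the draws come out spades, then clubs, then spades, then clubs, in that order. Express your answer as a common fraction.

Each draw changes the counts, so multiply the conditional probabilities along the sequence:
P = 2/9 × 7/8 × 1/7 × 6/6 = 84/3024 = 1/36.

1/36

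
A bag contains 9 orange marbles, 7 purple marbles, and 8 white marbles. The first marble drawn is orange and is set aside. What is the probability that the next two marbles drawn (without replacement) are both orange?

28/253

After the first draw, 8 of the remaining 23 marbles are orange.
P = 8/23 × 7/22 = 56/506 = 28/253.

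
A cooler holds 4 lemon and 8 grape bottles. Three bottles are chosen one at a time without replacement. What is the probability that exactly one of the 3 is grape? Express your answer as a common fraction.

12/55

One ordering (grape drawn first) has probability 8/12 × 4/11 × 3/10 = 96/1320 = 4/55.
There are C(3,1) = 3 such orderings, each equally likely, so P = 3 × 4/55 = 12/55.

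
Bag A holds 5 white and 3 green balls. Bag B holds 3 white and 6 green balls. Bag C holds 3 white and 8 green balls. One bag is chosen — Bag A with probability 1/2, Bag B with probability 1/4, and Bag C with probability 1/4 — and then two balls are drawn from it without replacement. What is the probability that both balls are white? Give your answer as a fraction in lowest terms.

3937/18480

From Bag A: P(both white) = (5/8)(4/7) = 5/14.
From Bag B: P(both white) = (3/9)(2/8) = 1/12.
From Bag C: P(both white) = (3/11)(2/10) = 3/55.
Total probability = (1/2)(5/14) + (1/4)(1/12) + (1/4)(3/55) = 3937/18480.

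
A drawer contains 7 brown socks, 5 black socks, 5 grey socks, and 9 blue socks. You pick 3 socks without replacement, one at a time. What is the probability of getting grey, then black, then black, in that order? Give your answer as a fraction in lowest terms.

1/156

Each draw changes the counts, so multiply the conditional probabilities along the sequence:
P = 5/26 × 5/25 × 4/24 = 100/15600 = 1/156.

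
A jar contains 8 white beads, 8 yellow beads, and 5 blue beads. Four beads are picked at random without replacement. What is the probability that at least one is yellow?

1054/1197

P(no yellow) = 13/21 × 12/20 × 11/19 × 10/18 = 17160/143640 = 143/1197.
P(at least one) = 1 − 143/1197 = 1054/1197.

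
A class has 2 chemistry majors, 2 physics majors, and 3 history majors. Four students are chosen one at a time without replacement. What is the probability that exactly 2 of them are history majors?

One ordering (history majors drawn first) has probability 3/7 × 2/6 × 4/5 × 3/4 = 72/840 = 3/35.
There are C(4,2) = 6 such orderings, each equally likely, so P = 6 × 3/35 = 18/35.

18/35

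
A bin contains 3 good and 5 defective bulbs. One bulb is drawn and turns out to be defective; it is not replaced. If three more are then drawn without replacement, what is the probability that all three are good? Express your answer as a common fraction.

1/35

With the first bulb removed, 3 good remain out of 7.
P = 3/7 × 2/6 × 1/5 = 6/210 = 1/35.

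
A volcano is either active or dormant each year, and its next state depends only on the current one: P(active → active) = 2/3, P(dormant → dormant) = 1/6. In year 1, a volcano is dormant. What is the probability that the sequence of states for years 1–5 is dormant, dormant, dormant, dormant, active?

5/1296

Year 1 is given. For each transition, use the conditional probability from the current state:
P(dormant | dormant) = 1/6; P(dormant | dormant) = 1/6; P(dormant | dormant) = 1/6; P(active | dormant) = 5/6.
P = 1/6 × 1/6 × 1/6 × 5/6 = 5/1296.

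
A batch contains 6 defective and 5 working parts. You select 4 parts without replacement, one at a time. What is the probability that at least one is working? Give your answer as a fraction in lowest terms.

21/22

P(no working) = 6/11 × 5/10 × 4/9 × 3/8 = 360/7920 = 1/22.
P(at least one) = 1 − 1/22 = 21/22.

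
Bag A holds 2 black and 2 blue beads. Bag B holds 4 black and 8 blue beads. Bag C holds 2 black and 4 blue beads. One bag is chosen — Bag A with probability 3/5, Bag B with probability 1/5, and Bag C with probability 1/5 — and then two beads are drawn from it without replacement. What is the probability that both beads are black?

217/1650

From Bag A: P(both black) = (2/4)(1/3) = 1/6.
From Bag B: P(both black) = (4/12)(3/11) = 1/11.
From Bag C: P(both black) = (2/6)(1/5) = 1/15.
Total probability = (3/5)(1/6) + (1/5)(1/11) + (1/5)(1/15) = 217/1650.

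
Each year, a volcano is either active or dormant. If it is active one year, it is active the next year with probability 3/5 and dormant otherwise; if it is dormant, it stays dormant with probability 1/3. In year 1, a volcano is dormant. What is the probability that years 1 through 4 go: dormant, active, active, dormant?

Year 1 is given. For each transition, use the conditional probability from the current state:
P(active | dormant) = 2/3; P(active | active) = 3/5; P(dormant | active) = 2/5.
P = 2/3 × 3/5 × 2/5 = 12/75 = 4/25.

4/25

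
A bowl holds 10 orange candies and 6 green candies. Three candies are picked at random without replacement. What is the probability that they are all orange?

P(all orange) = 10/16 × 9/15 × 8/14 = 720/3360 = 3/14.

3/14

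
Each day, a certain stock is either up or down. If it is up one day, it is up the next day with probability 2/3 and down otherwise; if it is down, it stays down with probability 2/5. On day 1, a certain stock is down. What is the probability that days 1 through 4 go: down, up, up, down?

Day 1 is given. For each transition, use the conditional probability from the current state:
P(up | down) = 3/5; P(up | up) = 2/3; P(down | up) = 1/3.
P = 3/5 × 2/3 × 1/3 = 6/45 = 2/15.

2/15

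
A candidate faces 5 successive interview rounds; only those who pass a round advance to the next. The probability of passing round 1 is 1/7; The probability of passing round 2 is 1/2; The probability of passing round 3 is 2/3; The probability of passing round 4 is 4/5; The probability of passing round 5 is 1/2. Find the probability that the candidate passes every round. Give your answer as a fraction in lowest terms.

2/105

The events are sequential, so multiply the conditional probabilities:
P = 1/7 × 1/2 × 2/3 × 4/5 × 1/2 = 8/420 = 2/105.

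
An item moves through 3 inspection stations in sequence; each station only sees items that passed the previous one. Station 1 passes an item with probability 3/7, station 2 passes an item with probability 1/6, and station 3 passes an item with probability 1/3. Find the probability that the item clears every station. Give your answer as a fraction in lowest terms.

The events are sequential, so multiply the conditional probabilities:
P = 3/7 × 1/6 × 1/3 = 3/126 = 1/42.

1/42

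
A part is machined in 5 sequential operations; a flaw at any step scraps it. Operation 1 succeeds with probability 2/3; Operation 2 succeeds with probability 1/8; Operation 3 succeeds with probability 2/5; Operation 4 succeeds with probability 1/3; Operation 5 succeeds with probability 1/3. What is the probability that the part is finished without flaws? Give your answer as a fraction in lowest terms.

1/270

Each stage is reached only if all earlier stages succeed, so
P = 2/3 × 1/8 × 2/5 × 1/3 × 1/3 = 4/1080 = 1/270.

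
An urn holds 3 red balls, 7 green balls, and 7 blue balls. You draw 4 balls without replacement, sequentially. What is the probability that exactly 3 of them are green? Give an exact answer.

5/34

One ordering (green drawn first) has probability 7/17 × 6/16 × 5/15 × 10/14 = 2100/57120 = 5/136.
There are C(4,3) = 4 such orderings, each equally likely, so P = 4 × 5/136 = 5/34.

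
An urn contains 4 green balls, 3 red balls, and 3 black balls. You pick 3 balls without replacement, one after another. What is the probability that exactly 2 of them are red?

7/40

One ordering (red drawn first) has probability 3/10 × 2/9 × 7/8 = 42/720 = 7/120.
There are C(3,2) = 3 such orderings, each equally likely, so P = 3 × 7/120 = 7/40.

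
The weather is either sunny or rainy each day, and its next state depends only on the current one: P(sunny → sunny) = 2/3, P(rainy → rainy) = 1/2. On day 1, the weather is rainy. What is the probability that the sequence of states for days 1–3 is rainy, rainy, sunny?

1/4

Day 1 is given. For each transition, use the conditional probability from the current state:
P(rainy | rainy) = 1/2; P(sunny | rainy) = 1/2.
P = 1/2 × 1/2 = 1/4.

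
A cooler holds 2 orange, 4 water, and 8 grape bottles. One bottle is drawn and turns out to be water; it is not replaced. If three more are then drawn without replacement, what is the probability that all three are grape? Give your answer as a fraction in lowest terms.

With the first bottle removed, 8 grape remain out of 13.
P = 8/13 × 7/12 × 6/11 = 336/1716 = 28/143.

28/143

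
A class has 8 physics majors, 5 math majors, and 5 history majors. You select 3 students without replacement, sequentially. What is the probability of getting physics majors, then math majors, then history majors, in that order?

25/612

Chain rule:
P = 8/18 × 5/17 × 5/16 = 200/4896 = 25/612.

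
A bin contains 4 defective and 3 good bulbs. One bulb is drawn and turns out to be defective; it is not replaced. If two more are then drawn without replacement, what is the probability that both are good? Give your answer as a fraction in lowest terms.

After the first draw, 3 of the remaining 6 bulbs are good.
P = 3/6 × 2/5 = 6/30 = 1/5.

1/5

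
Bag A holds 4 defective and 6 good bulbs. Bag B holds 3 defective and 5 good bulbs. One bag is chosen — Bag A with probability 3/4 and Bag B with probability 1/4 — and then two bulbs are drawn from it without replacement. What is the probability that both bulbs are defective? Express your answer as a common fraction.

71/560

From Bag A: P(both defective) = (4/10)(3/9) = 2/15.
From Bag B: P(both defective) = (3/8)(2/7) = 3/28.
Total probability = (3/4)(2/15) + (1/4)(3/28) = 71/560.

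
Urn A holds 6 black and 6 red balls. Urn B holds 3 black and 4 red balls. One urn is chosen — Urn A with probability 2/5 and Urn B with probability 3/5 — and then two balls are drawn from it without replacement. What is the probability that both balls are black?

From Urn A: P(both black) = (6/12)(5/11) = 5/22.
From Urn B: P(both black) = (3/7)(2/6) = 1/7.
Total probability = (2/5)(5/22) + (3/5)(1/7) = 68/385.

68/385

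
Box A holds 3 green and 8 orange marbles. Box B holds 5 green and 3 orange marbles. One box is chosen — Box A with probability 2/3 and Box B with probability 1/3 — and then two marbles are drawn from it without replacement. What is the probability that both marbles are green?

From Box A: P(both green) = (3/11)(2/10) = 3/55.
From Box B: P(both green) = (5/8)(4/7) = 5/14.
Total probability = (2/3)(3/55) + (1/3)(5/14) = 359/2310.

359/2310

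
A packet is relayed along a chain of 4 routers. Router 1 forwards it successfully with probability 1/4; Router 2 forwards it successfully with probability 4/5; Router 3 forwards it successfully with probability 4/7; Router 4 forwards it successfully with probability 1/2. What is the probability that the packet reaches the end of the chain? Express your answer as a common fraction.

Multiplying along the chain,
P = 1/4 × 4/5 × 4/7 × 1/2 = 16/280 = 2/35.

2/35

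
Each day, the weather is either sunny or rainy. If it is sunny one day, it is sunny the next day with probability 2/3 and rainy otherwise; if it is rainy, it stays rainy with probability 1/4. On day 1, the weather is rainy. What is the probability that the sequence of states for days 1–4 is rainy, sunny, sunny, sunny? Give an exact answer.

Day 1 is given. For each transition, use the conditional probability from the current state:
P(sunny | rainy) = 3/4; P(sunny | sunny) = 2/3; P(sunny | sunny) = 2/3.
P = 3/4 × 2/3 × 2/3 = 12/36 = 1/3.

1/3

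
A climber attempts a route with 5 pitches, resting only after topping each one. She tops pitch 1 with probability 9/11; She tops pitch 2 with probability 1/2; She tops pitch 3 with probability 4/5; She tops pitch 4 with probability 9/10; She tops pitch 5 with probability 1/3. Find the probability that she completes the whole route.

27/275

The events are sequential, so multiply the conditional probabilities:
P = 9/11 × 1/2 × 4/5 × 9/10 × 1/3 = 324/3300 = 27/275.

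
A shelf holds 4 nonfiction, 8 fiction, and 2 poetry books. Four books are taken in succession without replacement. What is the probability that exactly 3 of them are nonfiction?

One ordering (nonfiction drawn first) has probability 4/14 × 3/13 × 2/12 × 10/11 = 240/24024 = 10/1001.
There are C(4,3) = 4 such orderings, each equally likely, so P = 4 × 10/1001 = 40/1001.

40/1001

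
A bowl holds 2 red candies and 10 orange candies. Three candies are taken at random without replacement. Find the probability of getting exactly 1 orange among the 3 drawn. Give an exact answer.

1/22

One ordering (orange drawn first) has probability 10/12 × 2/11 × 1/10 = 20/1320 = 1/66.
There are C(3,1) = 3 such orderings, each equally likely, so P = 3 × 1/66 = 1/22.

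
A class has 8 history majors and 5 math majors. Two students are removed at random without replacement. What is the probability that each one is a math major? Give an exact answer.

P = 5/13 × 4/12 = 20/156 = 5/39.

5/39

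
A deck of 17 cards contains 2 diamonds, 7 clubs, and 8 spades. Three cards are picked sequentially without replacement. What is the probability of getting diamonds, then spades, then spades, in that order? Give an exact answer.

7/255

Chain rule:
P = 2/17 × 8/16 × 7/15 = 112/4080 = 7/255.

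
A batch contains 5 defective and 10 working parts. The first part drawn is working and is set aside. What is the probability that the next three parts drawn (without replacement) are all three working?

With the first part removed, 9 working remain out of 14.
P = 9/14 × 8/13 × 7/12 = 504/2184 = 3/13.

3/13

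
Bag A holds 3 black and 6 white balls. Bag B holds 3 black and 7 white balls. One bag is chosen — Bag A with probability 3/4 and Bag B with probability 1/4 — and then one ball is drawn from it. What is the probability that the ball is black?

13/40

From Bag A: P(black) = 3/9.
From Bag B: P(black) = 3/10.
Total probability = (3/4)(3/9) + (1/4)(3/10) = 13/40.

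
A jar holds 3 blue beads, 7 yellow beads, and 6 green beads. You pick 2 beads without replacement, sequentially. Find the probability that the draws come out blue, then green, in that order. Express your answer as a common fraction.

3/40

Multiply the probability of each draw given the previous ones:
P = 3/16 × 6/15 = 18/240 = 3/40.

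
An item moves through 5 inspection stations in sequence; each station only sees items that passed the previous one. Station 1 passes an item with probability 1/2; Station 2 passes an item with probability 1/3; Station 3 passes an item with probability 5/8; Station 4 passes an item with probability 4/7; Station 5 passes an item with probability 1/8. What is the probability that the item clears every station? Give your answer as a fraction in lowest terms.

5/672

The events are sequential, so multiply the conditional probabilities:
P = 1/2 × 1/3 × 5/8 × 4/7 × 1/8 = 20/2688 = 5/672.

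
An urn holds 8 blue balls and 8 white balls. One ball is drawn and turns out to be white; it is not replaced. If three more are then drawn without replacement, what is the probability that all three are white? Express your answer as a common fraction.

After the first draw, 7 of the remaining 15 balls are white.
P = 7/15 × 6/14 × 5/13 = 210/2730 = 1/13.

1/13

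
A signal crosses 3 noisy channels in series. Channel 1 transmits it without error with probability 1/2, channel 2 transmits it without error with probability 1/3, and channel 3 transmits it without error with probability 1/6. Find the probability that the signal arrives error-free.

1/36

Each stage is reached only if all earlier stages succeed, so
P = 1/2 × 1/3 × 1/6 = 1/36.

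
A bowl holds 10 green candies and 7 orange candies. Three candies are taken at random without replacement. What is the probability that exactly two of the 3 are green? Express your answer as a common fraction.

63/136

One ordering (green drawn first) has probability 10/17 × 9/16 × 7/15 = 630/4080 = 21/136.
There are C(3,2) = 3 such orderings, each equally likely, so P = 3 × 21/136 = 63/136.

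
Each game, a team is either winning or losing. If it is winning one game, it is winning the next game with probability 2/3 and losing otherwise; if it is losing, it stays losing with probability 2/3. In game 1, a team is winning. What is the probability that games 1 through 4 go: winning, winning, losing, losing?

Game 1 is given. For each transition, use the conditional probability from the current state:
P(winning | winning) = 2/3; P(losing | winning) = 1/3; P(losing | losing) = 2/3.
P = 2/3 × 1/3 × 2/3 = 4/27.

4/27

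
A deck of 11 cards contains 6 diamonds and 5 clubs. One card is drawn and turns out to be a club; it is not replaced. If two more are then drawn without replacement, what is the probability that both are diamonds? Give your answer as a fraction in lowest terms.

With the first card removed, 6 diamonds remain out of 10.
P = 6/10 × 5/9 = 30/90 = 1/3.

1/3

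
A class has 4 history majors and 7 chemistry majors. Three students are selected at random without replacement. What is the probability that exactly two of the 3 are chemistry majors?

One ordering (chemistry majors drawn first) has probability 7/11 × 6/10 × 4/9 = 168/990 = 28/165.
There are C(3,2) = 3 such orderings, each equally likely, so P = 3 × 28/165 = 28/55.

28/55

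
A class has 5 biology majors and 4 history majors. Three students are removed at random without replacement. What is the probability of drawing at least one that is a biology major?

P(no biology majors) = 4/9 × 3/8 × 2/7 = 24/504 = 1/21.
P(at least one) = 1 − 1/21 = 20/21.

20/21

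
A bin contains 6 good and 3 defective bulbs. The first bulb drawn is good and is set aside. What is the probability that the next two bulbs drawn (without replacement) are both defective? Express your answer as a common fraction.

After the first draw, 3 of the remaining 8 bulbs are defective.
P = 3/8 × 2/7 = 6/56 = 3/28.

3/28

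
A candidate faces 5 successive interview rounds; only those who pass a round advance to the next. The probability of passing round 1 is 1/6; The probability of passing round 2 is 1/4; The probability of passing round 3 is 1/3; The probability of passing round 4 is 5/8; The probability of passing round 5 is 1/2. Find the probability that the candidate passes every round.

5/1152

Each stage is reached only if all earlier stages succeed, so
P = 1/6 × 1/4 × 1/3 × 5/8 × 1/2 = 5/1152.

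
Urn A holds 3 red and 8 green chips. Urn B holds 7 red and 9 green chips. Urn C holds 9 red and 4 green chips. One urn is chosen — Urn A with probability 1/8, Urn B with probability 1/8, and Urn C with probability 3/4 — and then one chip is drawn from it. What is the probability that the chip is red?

From Urn A: P(red) = 3/11.
From Urn B: P(red) = 7/16.
From Urn C: P(red) = 9/13.
Total probability = (1/8)(3/11) + (1/8)(7/16) + (3/4)(9/13) = 11129/18304.

11129/18304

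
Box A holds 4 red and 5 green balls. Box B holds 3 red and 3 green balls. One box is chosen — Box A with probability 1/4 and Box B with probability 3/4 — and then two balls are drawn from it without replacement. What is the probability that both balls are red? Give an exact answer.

23/120

From Box A: P(both red) = (4/9)(3/8) = 1/6.
From Box B: P(both red) = (3/6)(2/5) = 1/5.
Total probability = (1/4)(1/6) + (3/4)(1/5) = 23/120.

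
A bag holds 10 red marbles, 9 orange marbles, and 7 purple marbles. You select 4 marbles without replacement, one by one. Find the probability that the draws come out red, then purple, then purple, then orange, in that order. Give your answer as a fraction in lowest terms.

Each draw changes the counts, so multiply the conditional probabilities along the sequence:
P = 10/26 × 7/25 × 6/24 × 9/23 = 3780/358800 = 63/5980.

63/5980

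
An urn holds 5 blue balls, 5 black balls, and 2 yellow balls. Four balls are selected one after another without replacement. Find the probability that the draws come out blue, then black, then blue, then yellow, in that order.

Multiply the probability of each draw given the previous ones:
P = 5/12 × 5/11 × 4/10 × 2/9 = 200/11880 = 5/297.

5/297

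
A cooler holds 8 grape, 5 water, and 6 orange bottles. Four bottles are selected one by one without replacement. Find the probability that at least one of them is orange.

3161/3876

P(no orange) = 13/19 × 12/18 × 11/17 × 10/16 = 17160/93024 = 715/3876.
P(at least one) = 1 − 715/3876 = 3161/3876.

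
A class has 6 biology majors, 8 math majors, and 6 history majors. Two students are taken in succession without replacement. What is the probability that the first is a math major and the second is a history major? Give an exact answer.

12/95

Chain rule:
P = 8/20 × 6/19 = 48/380 = 12/95.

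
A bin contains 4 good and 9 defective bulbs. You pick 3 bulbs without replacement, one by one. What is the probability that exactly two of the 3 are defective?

One ordering (defective drawn first) has probability 9/13 × 8/12 × 4/11 = 288/1716 = 24/143.
There are C(3,2) = 3 such orderings, each equally likely, so P = 3 × 24/143 = 72/143.

72/143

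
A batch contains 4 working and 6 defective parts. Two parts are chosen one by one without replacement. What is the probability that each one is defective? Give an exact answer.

P = 6/10 × 5/9 = 30/90 = 1/3.

1/3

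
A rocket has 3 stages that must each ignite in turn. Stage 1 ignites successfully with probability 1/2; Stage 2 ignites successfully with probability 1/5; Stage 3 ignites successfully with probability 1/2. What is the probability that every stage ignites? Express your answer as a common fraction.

1/20

Multiplying along the chain,
P = 1/2 × 1/5 × 1/2 = 1/20.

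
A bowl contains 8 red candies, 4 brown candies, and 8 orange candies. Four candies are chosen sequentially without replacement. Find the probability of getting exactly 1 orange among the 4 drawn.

One ordering (orange drawn first) has probability 8/20 × 12/19 × 11/18 × 10/17 = 10560/116280 = 88/969.
There are C(4,1) = 4 such orderings, each equally likely, so P = 4 × 88/969 = 352/969.

352/969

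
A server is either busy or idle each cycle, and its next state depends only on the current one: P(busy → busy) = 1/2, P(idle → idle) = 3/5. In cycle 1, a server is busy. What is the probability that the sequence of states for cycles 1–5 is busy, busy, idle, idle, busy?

Cycle 1 is given. For each transition, use the conditional probability from the current state:
P(busy | busy) = 1/2; P(idle | busy) = 1/2; P(idle | idle) = 3/5; P(busy | idle) = 2/5.
P = 1/2 × 1/2 × 3/5 × 2/5 = 6/100 = 3/50.

3/50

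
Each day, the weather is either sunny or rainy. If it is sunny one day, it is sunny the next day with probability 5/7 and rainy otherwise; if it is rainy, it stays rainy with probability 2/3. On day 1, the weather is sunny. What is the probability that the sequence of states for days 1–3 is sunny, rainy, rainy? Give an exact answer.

Day 1 is given. For each transition, use the conditional probability from the current state:
P(rainy | sunny) = 2/7; P(rainy | rainy) = 2/3.
P = 2/7 × 2/3 = 4/21.

4/21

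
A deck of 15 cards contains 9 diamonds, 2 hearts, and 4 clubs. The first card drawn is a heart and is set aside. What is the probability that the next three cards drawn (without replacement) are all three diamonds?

3/13

With the first card removed, 9 diamonds remain out of 14.
P = 9/14 × 8/13 × 7/12 = 504/2184 = 3/13.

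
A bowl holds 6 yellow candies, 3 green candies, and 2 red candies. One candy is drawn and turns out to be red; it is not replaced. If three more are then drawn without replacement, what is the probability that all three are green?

With the first candy removed, 3 green remain out of 10.
P = 3/10 × 2/9 × 1/8 = 6/720 = 1/120.

1/120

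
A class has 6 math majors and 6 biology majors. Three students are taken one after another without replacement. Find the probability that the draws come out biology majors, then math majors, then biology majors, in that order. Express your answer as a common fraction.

Multiply the probability of each draw given the previous ones:
P = 6/12 × 6/11 × 5/10 = 180/1320 = 3/22.

3/22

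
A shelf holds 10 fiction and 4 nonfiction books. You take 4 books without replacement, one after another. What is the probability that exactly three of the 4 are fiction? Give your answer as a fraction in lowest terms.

480/1001

One ordering (fiction drawn first) has probability 10/14 × 9/13 × 8/12 × 4/11 = 2880/24024 = 120/1001.
There are C(4,3) = 4 such orderings, each equally likely, so P = 4 × 120/1001 = 480/1001.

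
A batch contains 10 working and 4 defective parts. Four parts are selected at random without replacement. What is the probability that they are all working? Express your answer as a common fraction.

P(every draw is working) = 10/14 × 9/13 × 8/12 × 7/11 = 5040/24024 = 30/143.

30/143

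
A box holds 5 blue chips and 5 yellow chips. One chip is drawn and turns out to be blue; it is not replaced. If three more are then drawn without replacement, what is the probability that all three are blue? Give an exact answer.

With the first chip removed, 4 blue remain out of 9.
P = 4/9 × 3/8 × 2/7 = 24/504 = 1/21.

1/21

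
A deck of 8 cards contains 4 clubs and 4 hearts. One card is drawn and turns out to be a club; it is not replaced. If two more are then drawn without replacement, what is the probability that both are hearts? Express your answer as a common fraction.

2/7

After the first draw, 4 of the remaining 7 cards are hearts.
P = 4/7 × 3/6 = 12/42 = 2/7.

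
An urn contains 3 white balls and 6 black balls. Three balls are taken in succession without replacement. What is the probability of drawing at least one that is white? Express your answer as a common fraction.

16/21

P(no white) = 6/9 × 5/8 × 4/7 = 120/504 = 5/21.
P(at least one) = 1 − 5/21 = 16/21.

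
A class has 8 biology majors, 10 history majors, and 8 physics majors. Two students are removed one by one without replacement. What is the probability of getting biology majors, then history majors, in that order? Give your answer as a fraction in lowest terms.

8/65

Multiply the probability of each draw given the previous ones:
P = 8/26 × 10/25 = 80/650 = 8/65.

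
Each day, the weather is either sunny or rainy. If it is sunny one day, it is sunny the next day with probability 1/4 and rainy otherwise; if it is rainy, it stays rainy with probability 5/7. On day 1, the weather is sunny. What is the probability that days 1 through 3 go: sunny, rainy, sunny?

Day 1 is given. For each transition, use the conditional probability from the current state:
P(rainy | sunny) = 3/4; P(sunny | rainy) = 2/7.
P = 3/4 × 2/7 = 6/28 = 3/14.

3/14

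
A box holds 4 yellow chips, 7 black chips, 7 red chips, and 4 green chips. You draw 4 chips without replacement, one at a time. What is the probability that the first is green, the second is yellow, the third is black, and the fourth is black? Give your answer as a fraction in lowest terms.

4/1045

Chain rule:
P = 4/22 × 4/21 × 7/20 × 6/19 = 672/175560 = 4/1045.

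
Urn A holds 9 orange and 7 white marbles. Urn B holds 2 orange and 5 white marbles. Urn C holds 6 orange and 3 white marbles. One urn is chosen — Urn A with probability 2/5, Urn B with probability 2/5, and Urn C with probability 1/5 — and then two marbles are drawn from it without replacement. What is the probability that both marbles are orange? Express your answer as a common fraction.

From Urn A: P(both orange) = (9/16)(8/15) = 3/10.
From Urn B: P(both orange) = (2/7)(1/6) = 1/21.
From Urn C: P(both orange) = (6/9)(5/8) = 5/12.
Total probability = (2/5)(3/10) + (2/5)(1/21) + (1/5)(5/12) = 467/2100.

467/2100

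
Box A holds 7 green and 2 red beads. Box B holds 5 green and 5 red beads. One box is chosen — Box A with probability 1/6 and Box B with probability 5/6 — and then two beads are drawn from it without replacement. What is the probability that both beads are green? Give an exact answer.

61/216

From Box A: P(both green) = (7/9)(6/8) = 7/12.
From Box B: P(both green) = (5/10)(4/9) = 2/9.
Total probability = (1/6)(7/12) + (5/6)(2/9) = 61/216.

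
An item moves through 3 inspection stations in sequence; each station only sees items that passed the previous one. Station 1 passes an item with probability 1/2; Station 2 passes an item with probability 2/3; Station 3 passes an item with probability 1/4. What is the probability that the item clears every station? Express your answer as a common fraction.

The events are sequential, so multiply the conditional probabilities:
P = 1/2 × 2/3 × 1/4 = 2/24 = 1/12.

1/12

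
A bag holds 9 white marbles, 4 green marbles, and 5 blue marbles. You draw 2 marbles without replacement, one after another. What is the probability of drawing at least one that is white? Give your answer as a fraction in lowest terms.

13/17

P(no white) = 9/18 × 8/17 = 72/306 = 4/17.
P(at least one) = 1 − 4/17 = 13/17.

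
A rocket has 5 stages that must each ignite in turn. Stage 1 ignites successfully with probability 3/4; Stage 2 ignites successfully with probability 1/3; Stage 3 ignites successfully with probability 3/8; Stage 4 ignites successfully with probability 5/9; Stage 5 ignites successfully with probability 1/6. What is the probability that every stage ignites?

5/576

Multiplying along the chain,
P = 3/4 × 1/3 × 3/8 × 5/9 × 1/6 = 45/5184 = 5/576.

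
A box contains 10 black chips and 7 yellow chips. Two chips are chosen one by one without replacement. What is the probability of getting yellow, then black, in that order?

Multiply the probability of each draw given the previous ones:
P = 7/17 × 10/16 = 70/272 = 35/136.

35/136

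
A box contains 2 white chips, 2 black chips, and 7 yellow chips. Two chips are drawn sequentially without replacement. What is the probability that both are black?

1/55

P(all black) = 2/11 × 1/10 = 2/110 = 1/55.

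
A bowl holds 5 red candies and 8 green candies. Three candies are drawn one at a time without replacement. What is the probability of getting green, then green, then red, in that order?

70/429

Chain rule:
P = 8/13 × 7/12 × 5/11 = 280/1716 = 70/429.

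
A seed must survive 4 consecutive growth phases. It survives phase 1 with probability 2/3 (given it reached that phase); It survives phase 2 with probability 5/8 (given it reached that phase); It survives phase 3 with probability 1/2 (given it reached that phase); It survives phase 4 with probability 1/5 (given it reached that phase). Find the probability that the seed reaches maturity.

1/24

Multiplying along the chain,
P = 2/3 × 5/8 × 1/2 × 1/5 = 10/240 = 1/24.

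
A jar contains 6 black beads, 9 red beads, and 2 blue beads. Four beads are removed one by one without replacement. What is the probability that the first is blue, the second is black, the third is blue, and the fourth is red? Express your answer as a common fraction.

9/4760

Chain rule:
P = 2/17 × 6/16 × 1/15 × 9/14 = 108/57120 = 9/4760.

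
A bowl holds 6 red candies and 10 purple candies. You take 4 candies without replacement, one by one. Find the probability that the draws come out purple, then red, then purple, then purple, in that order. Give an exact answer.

9/91

Multiply the probability of each draw given the previous ones:
P = 10/16 × 6/15 × 9/14 × 8/13 = 4320/43680 = 9/91.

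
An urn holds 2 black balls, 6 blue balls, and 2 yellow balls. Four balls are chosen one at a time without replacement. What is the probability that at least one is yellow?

P(no yellow) = 8/10 × 7/9 × 6/8 × 5/7 = 1680/5040 = 1/3.
P(at least one) = 1 − 1/3 = 2/3.

2/3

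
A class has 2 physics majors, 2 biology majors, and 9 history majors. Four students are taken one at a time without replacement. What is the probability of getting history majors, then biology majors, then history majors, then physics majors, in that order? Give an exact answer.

12/715

Each draw changes the counts, so multiply the conditional probabilities along the sequence:
P = 9/13 × 2/12 × 8/11 × 2/10 = 288/17160 = 12/715.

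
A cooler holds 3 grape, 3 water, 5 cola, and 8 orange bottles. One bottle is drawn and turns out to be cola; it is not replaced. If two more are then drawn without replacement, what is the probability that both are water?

After the first draw, 3 of the remaining 18 bottles are water.
P = 3/18 × 2/17 = 6/306 = 1/51.

1/51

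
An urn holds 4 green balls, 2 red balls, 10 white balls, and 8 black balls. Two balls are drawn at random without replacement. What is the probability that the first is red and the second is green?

1/69

Each draw changes the counts, so multiply the conditional probabilities along the sequence:
P = 2/24 × 4/23 = 8/552 = 1/69.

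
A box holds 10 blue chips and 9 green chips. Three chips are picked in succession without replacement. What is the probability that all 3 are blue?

40/323

P(all blue) = 10/19 × 9/18 × 8/17 = 720/5814 = 40/323.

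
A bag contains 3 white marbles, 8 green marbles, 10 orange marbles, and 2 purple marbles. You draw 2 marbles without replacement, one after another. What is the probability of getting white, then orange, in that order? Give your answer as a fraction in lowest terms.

15/253

Multiply the probability of each draw given the previous ones:
P = 3/23 × 10/22 = 30/506 = 15/253.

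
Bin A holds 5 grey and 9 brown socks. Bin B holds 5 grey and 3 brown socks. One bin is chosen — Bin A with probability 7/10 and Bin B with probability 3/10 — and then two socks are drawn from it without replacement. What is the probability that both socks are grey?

67/364

From Bin A: P(both grey) = (5/14)(4/13) = 10/91.
From Bin B: P(both grey) = (5/8)(4/7) = 5/14.
Total probability = (7/10)(10/91) + (3/10)(5/14) = 67/364.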